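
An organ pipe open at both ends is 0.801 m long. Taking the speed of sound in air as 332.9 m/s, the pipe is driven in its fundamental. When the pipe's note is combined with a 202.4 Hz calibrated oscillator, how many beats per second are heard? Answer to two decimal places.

Open pipe: f_n = n·v/(2L) = 1·332.9/(2·0.801) = 207.8027 Hz.
f_beat = |207.8027 − 202.4| = 5.40 Hz.

5.40 Hz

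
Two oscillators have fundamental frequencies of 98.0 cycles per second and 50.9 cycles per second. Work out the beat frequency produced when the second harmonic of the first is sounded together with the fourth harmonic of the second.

Second harmonic of the first: 2·98.0 = 196.0 Hz.
Fourth harmonic of the second: 4·50.9 = 203.6 Hz.
f_beat = |196.0 − 203.6| = 7.6 Hz.

7.6 Hz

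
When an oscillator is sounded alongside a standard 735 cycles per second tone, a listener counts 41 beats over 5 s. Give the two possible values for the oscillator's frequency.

726.8 Hz or 743.2 Hz

Beat frequency = 41/5 = 8.2 Hz.
|f − 735| = 8.2, so f = 735 ± 8.2.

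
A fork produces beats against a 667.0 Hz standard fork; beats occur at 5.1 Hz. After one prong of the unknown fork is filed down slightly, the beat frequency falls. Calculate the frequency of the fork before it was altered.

661.9 Hz

|f − 667.0| = 5.1, so the fork was at either 661.9 Hz or 672.1 Hz.
Filing a prong removes mass and raises the fork's frequency; the adjustment raises the fork's frequency.
The beat rate fell, so the adjustment moved the fork toward 667.0 Hz — it must have started below the reference.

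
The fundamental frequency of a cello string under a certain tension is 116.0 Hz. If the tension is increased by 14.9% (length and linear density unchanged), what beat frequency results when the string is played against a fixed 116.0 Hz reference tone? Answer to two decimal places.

For a string, f ∝ √T, so the new frequency is 116.0·√1.149 = 124.3420 Hz.
f_beat = |124.3420 − 116.0| = 8.34 Hz.

8.34 Hz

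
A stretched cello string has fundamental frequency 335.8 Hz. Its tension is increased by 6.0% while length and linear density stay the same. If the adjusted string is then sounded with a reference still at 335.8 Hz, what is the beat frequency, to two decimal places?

For a string, f ∝ √T, so the new frequency is 335.8·√1.060 = 345.7273 Hz.
f_beat = |345.7273 − 335.8| = 9.93 Hz.

9.93 Hz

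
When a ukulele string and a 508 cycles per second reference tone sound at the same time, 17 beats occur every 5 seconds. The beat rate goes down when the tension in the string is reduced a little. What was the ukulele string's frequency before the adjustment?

511.4 Hz

Beat frequency = 17/5 = 3.4 Hz.
|f − 508| = 3.4, so the ukulele string was at either 504.6 Hz or 511.4 Hz.
Lower tension means lower frequency; the adjustment lowers the ukulele string's frequency.
The beat rate fell, so the adjustment moved the ukulele string toward 508 Hz — it must have started above the reference.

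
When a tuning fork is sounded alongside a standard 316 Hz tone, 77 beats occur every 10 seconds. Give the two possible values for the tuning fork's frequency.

308.3 Hz or 323.7 Hz

Beat frequency = 77/10 = 7.7 Hz.
|f − 316| = 7.7, so f = 316 ± 7.7.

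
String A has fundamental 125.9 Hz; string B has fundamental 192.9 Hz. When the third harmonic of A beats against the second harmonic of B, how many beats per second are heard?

8.1 Hz

Third harmonic of the first: 3·125.9 = 377.7 Hz.
Second harmonic of the second: 2·192.9 = 385.8 Hz.
f_beat = |377.7 − 385.8| = 8.1 Hz.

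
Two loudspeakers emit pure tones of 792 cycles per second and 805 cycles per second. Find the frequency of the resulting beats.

f_beat = |f₁ − f₂|.
|792 − 805| = 13 Hz.

13 Hz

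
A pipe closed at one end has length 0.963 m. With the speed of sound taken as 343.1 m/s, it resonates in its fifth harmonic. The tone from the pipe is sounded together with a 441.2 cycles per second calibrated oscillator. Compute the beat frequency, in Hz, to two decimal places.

4.15 Hz

Closed pipe (odd harmonics): f_n = n·v/(4L) = 5·343.1/(4·0.963) = 445.3531 Hz.
f_beat = |445.3531 − 441.2| = 4.15 Hz.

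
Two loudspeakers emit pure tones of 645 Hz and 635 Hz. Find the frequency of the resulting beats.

The beat frequency equals the magnitude of the frequency difference.
|645 − 635| = 10 Hz.

10 Hz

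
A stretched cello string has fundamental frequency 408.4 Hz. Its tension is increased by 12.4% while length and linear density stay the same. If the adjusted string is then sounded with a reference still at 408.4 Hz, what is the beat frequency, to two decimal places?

24.58 Hz

For a string, f ∝ √T, so the new frequency is 408.4·√1.124 = 432.9810 Hz.
f_beat = |432.9810 − 408.4| = 24.58 Hz.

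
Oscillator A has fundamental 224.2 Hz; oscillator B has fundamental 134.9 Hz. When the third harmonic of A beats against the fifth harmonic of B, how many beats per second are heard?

Third harmonic of the first: 3·224.2 = 672.6 Hz.
Fifth harmonic of the second: 5·134.9 = 674.5 Hz.
f_beat = |672.6 − 674.5| = 1.9 Hz.

1.9 Hz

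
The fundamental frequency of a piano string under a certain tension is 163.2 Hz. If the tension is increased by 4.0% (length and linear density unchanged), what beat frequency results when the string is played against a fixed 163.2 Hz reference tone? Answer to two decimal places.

For a string, f ∝ √T, so the new frequency is 163.2·√1.040 = 166.4320 Hz.
f_beat = |166.4320 − 163.2| = 3.23 Hz.

3.23 Hz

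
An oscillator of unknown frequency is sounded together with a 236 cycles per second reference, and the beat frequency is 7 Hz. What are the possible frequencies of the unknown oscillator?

|f − 236| = 7, so f = 236 ± 7.

229 Hz or 243 Hz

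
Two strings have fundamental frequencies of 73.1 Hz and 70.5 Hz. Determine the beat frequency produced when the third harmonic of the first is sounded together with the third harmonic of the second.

7.8 Hz

Third harmonic of the first: 3·73.1 = 219.3 Hz.
Third harmonic of the second: 3·70.5 = 211.5 Hz.
f_beat = |219.3 − 211.5| = 7.8 Hz.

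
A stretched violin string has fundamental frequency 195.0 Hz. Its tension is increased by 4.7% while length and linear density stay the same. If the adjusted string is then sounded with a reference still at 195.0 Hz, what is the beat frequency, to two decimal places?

For a string, f ∝ √T, so the new frequency is 195.0·√1.047 = 199.5299 Hz.
f_beat = |199.5299 − 195.0| = 4.53 Hz.

4.53 Hz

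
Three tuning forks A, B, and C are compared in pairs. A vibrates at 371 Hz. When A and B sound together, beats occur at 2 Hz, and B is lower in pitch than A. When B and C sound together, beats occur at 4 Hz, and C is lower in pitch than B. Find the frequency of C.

B is below A, so f_B = 371 − 2 = 369 Hz.
C is below B, so f_C = 369 − 4 = 365 Hz.

365 Hz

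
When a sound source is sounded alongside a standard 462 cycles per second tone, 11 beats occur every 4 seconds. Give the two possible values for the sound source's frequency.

459.25 Hz or 464.75 Hz

Beat frequency = 11/4 = 2.75 Hz.
|f − 462| = 2.75, so f = 462 ± 2.75.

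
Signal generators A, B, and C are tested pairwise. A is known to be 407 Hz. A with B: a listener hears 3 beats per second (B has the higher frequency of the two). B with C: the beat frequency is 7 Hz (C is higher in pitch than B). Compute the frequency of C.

417 Hz

B is above A, so f_B = 407 + 3 = 410 Hz.
C is above B, so f_C = 410 + 7 = 417 Hz.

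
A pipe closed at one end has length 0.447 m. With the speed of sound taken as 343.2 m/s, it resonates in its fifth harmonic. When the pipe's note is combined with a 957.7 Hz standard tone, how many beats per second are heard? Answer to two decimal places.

2.03 Hz

Closed pipe (odd harmonics): f_n = n·v/(4L) = 5·343.2/(4·0.447) = 959.7315 Hz.
f_beat = |959.7315 − 957.7| = 2.03 Hz.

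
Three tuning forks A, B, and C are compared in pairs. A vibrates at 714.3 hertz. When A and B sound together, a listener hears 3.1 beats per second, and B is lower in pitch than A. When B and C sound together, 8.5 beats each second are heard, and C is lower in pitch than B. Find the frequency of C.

702.7 Hz

B is below A, so f_B = 714.3 − 3.1 = 711.2 Hz.
C is below B, so f_C = 711.2 − 8.5 = 702.7 Hz.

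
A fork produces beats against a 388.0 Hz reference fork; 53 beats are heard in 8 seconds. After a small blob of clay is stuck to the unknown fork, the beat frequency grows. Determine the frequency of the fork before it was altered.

Beat frequency = 53/8 = 6.625 Hz.
|f − 388.0| = 6.625, so the fork was at either 381.375 Hz or 394.625 Hz.
Adding mass to a fork lowers its frequency; the adjustment lowers the fork's frequency.
The beat rate rose, so the adjustment moved the fork further from 388.0 Hz — it was already below the reference.

381.375 Hz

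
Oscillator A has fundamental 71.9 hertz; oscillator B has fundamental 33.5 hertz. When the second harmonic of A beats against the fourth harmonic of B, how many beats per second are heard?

Second harmonic of the first: 2·71.9 = 143.8 Hz.
Fourth harmonic of the second: 4·33.5 = 134.0 Hz.
f_beat = |143.8 − 134.0| = 9.8 Hz.

9.8 Hz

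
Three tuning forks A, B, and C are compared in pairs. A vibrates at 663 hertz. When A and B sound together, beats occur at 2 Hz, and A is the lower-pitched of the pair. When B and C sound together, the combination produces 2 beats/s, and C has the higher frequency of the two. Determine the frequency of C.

B is above A, so f_B = 663 + 2 = 665 Hz.
C is above B, so f_C = 665 + 2 = 667 Hz.

667 Hz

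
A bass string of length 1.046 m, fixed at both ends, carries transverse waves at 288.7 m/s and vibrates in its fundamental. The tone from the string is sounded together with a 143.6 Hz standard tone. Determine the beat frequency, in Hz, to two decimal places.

5.60 Hz

For a string fixed at both ends, f_n = n·v/(2L) = 1·288.7/(2·1.046) = 138.0019 Hz.
f_beat = |138.0019 − 143.6| = 5.60 Hz.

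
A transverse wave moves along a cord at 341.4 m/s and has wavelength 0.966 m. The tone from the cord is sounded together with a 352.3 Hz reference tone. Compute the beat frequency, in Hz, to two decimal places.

1.12 Hz

Source frequency f = v/λ = 341.4/0.966 = 353.4161 Hz.
f_beat = |353.4161 − 352.3| = 1.12 Hz.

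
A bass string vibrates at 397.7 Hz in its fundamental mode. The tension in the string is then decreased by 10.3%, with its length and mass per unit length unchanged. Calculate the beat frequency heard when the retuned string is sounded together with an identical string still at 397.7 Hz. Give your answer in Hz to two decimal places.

21.04 Hz

For a string, f ∝ √T, so the new frequency is 397.7·√0.897 = 376.6620 Hz.
f_beat = |376.6620 − 397.7| = 21.04 Hz.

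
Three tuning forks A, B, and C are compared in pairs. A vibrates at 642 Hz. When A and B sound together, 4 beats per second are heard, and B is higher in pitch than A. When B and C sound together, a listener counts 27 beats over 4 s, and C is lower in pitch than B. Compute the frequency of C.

639.25 Hz

B is above A, so f_B = 642 + 4 = 646 Hz.
B–C: Beat frequency = 27/4 = 6.75 Hz.
C is below B, so f_C = 646 − 6.75 = 639.25 Hz.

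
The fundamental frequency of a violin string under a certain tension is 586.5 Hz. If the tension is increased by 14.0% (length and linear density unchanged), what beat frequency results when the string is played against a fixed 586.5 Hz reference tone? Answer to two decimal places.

39.71 Hz

For a string, f ∝ √T, so the new frequency is 586.5·√1.140 = 626.2106 Hz.
f_beat = |626.2106 − 586.5| = 39.71 Hz.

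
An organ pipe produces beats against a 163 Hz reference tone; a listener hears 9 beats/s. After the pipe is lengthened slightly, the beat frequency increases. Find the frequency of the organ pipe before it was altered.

|f − 163| = 9, so the organ pipe was at either 154 Hz or 172 Hz.
A longer pipe has a lower fundamental; the adjustment lowers the organ pipe's frequency.
The beat rate rose, so the adjustment moved the organ pipe further from 163 Hz — it was already below the reference.

154 Hz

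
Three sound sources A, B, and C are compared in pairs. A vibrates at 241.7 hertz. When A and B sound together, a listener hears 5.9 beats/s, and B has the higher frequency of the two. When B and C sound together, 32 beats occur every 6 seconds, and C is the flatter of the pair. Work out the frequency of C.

242.2667 Hz

B is above A, so f_B = 241.7 + 5.9 = 247.6 Hz.
B–C: Beat frequency = 32/6 = 5.3333 Hz.
C is below B, so f_C = 247.6 − 5.3333 = 242.2667 Hz.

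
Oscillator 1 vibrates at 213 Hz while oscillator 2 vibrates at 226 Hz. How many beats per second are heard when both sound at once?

f_beat = |f₁ − f₂|.
|213 − 226| = 13 Hz.

13 Hz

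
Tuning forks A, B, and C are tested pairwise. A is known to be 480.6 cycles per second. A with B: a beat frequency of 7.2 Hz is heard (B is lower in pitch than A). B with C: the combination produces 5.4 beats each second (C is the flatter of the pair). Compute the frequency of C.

B is below A, so f_B = 480.6 − 7.2 = 473.4 Hz.
C is below B, so f_C = 473.4 − 5.4 = 468 Hz.

468 Hz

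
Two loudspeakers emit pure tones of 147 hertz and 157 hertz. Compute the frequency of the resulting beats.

The beat frequency equals the magnitude of the frequency difference.
|147 − 157| = 10 Hz.

10 Hz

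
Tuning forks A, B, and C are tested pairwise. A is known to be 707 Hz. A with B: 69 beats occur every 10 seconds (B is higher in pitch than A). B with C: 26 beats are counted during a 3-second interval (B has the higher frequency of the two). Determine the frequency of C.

705.2333 Hz

A–B: Beat frequency = 69/10 = 6.9 Hz.
B is above A, so f_B = 707 + 6.9 = 713.9 Hz.
B–C: Beat frequency = 26/3 = 8.6667 Hz.
C is below B, so f_C = 713.9 − 8.6667 = 705.2333 Hz.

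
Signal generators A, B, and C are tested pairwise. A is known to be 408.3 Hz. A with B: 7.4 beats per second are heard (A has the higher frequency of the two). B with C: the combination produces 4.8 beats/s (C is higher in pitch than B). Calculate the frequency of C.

405.7 Hz

B is below A, so f_B = 408.3 − 7.4 = 400.9 Hz.
C is above B, so f_C = 400.9 + 4.8 = 405.7 Hz.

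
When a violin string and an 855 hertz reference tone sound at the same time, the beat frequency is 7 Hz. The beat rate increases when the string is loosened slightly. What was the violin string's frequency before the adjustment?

848 Hz

|f − 855| = 7, so the violin string was at either 848 Hz or 862 Hz.
Reducing tension lowers a string's frequency; the adjustment lowers the violin string's frequency.
The beat rate rose, so the adjustment moved the violin string further from 855 Hz — it was already below the reference.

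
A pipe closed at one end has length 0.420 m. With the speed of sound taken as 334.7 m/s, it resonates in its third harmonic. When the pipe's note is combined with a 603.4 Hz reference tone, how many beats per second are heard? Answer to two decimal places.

Closed pipe (odd harmonics): f_n = n·v/(4L) = 3·334.7/(4·0.420) = 597.6786 Hz.
f_beat = |597.6786 − 603.4| = 5.72 Hz.

5.72 Hz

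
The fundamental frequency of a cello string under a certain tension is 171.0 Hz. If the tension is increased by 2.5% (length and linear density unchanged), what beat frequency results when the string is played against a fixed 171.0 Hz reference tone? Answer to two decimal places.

2.12 Hz

For a string, f ∝ √T, so the new frequency is 171.0·√1.025 = 173.1243 Hz.
f_beat = |173.1243 − 171.0| = 2.12 Hz.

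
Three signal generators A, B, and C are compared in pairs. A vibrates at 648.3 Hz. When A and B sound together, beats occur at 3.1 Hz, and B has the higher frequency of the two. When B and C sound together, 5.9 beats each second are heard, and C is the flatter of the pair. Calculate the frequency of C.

B is above A, so f_B = 648.3 + 3.1 = 651.4 Hz.
C is below B, so f_C = 651.4 − 5.9 = 645.5 Hz.

645.5 Hz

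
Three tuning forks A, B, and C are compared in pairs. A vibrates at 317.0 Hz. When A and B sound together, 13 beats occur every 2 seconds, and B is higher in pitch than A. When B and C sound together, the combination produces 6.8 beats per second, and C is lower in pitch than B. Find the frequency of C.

A–B: Beat frequency = 13/2 = 6.5 Hz.
B is above A, so f_B = 317.0 + 6.5 = 323.5 Hz.
C is below B, so f_C = 323.5 − 6.8 = 316.7 Hz.

316.7 Hz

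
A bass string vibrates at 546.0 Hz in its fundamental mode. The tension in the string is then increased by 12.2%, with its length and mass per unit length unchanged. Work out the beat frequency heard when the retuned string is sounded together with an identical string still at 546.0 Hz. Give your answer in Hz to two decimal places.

32.35 Hz

For a string, f ∝ √T, so the new frequency is 546.0·√1.122 = 578.3478 Hz.
f_beat = |578.3478 − 546.0| = 32.35 Hz.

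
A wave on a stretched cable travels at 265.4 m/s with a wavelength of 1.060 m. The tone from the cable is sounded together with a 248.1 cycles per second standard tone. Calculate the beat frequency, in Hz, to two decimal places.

2.28 Hz

Source frequency f = v/λ = 265.4/1.060 = 250.3774 Hz.
f_beat = |250.3774 − 248.1| = 2.28 Hz.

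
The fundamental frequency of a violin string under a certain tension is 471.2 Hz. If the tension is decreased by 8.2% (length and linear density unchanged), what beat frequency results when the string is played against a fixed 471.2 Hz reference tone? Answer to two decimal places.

For a string, f ∝ √T, so the new frequency is 471.2·√0.918 = 451.4676 Hz.
f_beat = |451.4676 − 471.2| = 19.73 Hz.

19.73 Hz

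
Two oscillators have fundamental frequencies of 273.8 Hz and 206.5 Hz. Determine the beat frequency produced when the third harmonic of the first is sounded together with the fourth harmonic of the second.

Third harmonic of the first: 3·273.8 = 821.4 Hz.
Fourth harmonic of the second: 4·206.5 = 826.0 Hz.
f_beat = |821.4 − 826.0| = 4.6 Hz.

4.6 Hz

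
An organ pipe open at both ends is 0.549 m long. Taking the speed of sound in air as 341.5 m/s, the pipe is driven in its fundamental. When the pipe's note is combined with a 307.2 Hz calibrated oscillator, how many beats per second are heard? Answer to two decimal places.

Open pipe: f_n = n·v/(2L) = 1·341.5/(2·0.549) = 311.0200 Hz.
f_beat = |311.0200 − 307.2| = 3.82 Hz.

3.82 Hz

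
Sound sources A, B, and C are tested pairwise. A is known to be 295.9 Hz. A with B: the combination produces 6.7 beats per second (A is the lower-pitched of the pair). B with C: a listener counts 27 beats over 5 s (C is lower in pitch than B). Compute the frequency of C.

297.2 Hz

B is above A, so f_B = 295.9 + 6.7 = 302.6 Hz.
B–C: Beat frequency = 27/5 = 5.4 Hz.
C is below B, so f_C = 302.6 − 5.4 = 297.2 Hz.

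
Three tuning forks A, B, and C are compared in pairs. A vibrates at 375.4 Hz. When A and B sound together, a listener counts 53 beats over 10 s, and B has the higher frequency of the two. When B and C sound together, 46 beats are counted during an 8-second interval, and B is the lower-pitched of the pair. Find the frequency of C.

A–B: Beat frequency = 53/10 = 5.3 Hz.
B is above A, so f_B = 375.4 + 5.3 = 380.7 Hz.
B–C: Beat frequency = 46/8 = 5.75 Hz.
C is above B, so f_C = 380.7 + 5.75 = 386.45 Hz.

386.45 Hz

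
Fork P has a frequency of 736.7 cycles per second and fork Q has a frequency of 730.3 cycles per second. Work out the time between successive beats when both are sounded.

f_beat = |736.7 − 730.3| = 6.4 Hz.
Beat period T = 1 / f_beat = 1 / 6.4 s.

0.156 s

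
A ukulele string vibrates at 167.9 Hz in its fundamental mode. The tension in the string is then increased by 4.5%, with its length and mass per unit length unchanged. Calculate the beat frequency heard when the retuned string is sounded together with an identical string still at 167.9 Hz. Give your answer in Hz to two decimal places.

3.74 Hz

For a string, f ∝ √T, so the new frequency is 167.9·√1.045 = 171.6362 Hz.
f_beat = |171.6362 − 167.9| = 3.74 Hz.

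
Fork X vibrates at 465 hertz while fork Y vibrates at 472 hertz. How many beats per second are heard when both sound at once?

7 Hz

Beats arise from superposition of two nearby frequencies; the beat rate is |f₁ − f₂|.
|465 − 472| = 7 Hz.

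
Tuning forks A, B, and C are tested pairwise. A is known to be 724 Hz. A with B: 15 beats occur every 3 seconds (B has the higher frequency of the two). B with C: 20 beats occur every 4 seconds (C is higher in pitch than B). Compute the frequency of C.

A–B: Beat frequency = 15/3 = 5 Hz.
B is above A, so f_B = 724 + 5 = 729 Hz.
B–C: Beat frequency = 20/4 = 5 Hz.
C is above B, so f_C = 729 + 5 = 734 Hz.

734 Hz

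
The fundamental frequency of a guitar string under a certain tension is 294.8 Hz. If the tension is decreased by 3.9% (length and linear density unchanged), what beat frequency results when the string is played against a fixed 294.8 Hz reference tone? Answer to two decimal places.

5.81 Hz

For a string, f ∝ √T, so the new frequency is 294.8·√0.961 = 288.9942 Hz.
f_beat = |288.9942 − 294.8| = 5.81 Hz.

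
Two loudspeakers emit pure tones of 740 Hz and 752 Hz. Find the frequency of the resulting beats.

The beat frequency equals the magnitude of the frequency difference.
|740 − 752| = 12 Hz.

12 Hz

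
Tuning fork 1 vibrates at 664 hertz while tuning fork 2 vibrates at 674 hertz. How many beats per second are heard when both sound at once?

10 Hz

Beats arise from superposition of two nearby frequencies; the beat rate is |f₁ − f₂|.
|664 − 674| = 10 Hz.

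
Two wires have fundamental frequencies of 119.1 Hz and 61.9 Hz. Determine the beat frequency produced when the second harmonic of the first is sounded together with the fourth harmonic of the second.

Second harmonic of the first: 2·119.1 = 238.2 Hz.
Fourth harmonic of the second: 4·61.9 = 247.6 Hz.
f_beat = |238.2 − 247.6| = 9.4 Hz.

9.4 Hz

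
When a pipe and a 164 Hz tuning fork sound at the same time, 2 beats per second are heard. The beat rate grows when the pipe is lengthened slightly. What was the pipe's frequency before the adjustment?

|f − 164| = 2, so the pipe was at either 162 Hz or 166 Hz.
A longer pipe has a lower fundamental; the adjustment lowers the pipe's frequency.
The beat rate rose, so the adjustment moved the pipe further from 164 Hz — it was already below the reference.

162 Hz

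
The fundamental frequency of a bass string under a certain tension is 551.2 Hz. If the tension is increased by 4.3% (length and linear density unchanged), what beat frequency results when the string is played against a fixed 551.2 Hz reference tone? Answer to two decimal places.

11.73 Hz

For a string, f ∝ √T, so the new frequency is 551.2·√1.043 = 562.9261 Hz.
f_beat = |562.9261 − 551.2| = 11.73 Hz.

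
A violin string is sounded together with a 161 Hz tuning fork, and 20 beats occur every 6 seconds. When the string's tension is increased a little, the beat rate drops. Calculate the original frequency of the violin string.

157.6667 Hz

Beat frequency = 20/6 = 3.3333 Hz.
|f − 161| = 3.3333, so the violin string was at either 157.6667 Hz or 164.3333 Hz.
Higher tension means higher frequency; the adjustment raises the violin string's frequency.
The beat rate fell, so the adjustment moved the violin string toward 161 Hz — it must have started below the reference.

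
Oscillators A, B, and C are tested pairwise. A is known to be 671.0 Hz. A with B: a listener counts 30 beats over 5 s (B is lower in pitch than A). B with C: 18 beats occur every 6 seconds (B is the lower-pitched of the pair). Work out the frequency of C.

A–B: Beat frequency = 30/5 = 6 Hz.
B is below A, so f_B = 671.0 − 6 = 665 Hz.
B–C: Beat frequency = 18/6 = 3 Hz.
C is above B, so f_C = 665 + 3 = 668 Hz.

668 Hz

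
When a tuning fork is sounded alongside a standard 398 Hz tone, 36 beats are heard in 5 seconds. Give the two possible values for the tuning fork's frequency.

390.8 Hz or 405.2 Hz

Beat frequency = 36/5 = 7.2 Hz.
|f − 398| = 7.2, so f = 398 ± 7.2.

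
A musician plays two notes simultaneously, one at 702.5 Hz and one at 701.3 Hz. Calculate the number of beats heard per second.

1.2 Hz

f_beat = |f₁ − f₂|.
|702.5 − 701.3| = 1.2 Hz.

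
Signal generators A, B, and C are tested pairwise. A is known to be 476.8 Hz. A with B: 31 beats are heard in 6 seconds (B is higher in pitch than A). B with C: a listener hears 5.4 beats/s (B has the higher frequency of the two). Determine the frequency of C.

A–B: Beat frequency = 31/6 = 5.1667 Hz.
B is above A, so f_B = 476.8 + 5.1667 = 481.9667 Hz.
C is below B, so f_C = 481.9667 − 5.4 = 476.5667 Hz.

476.5667 Hz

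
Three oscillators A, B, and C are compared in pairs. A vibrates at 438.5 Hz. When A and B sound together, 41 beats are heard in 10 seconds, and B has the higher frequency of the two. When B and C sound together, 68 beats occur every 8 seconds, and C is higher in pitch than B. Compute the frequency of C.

A–B: Beat frequency = 41/10 = 4.1 Hz.
B is above A, so f_B = 438.5 + 4.1 = 442.6 Hz.
B–C: Beat frequency = 68/8 = 8.5 Hz.
C is above B, so f_C = 442.6 + 8.5 = 451.1 Hz.

451.1 Hz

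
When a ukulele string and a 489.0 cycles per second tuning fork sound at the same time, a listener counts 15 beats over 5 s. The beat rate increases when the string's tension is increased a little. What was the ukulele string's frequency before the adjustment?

Beat frequency = 15/5 = 3 Hz.
|f − 489.0| = 3, so the ukulele string was at either 486 Hz or 492 Hz.
Higher tension means higher frequency; the adjustment raises the ukulele string's frequency.
The beat rate rose, so the adjustment moved the ukulele string further from 489.0 Hz — it was already above the reference.

492 Hz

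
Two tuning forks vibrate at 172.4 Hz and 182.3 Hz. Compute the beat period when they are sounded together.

f_beat = |172.4 − 182.3| = 9.9 Hz.
Beat period T = 1 / f_beat = 1 / 9.9 s.

0.101 s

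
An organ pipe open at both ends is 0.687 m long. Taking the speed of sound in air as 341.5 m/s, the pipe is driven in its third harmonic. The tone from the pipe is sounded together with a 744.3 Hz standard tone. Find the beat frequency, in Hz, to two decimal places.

1.33 Hz

Open pipe: f_n = n·v/(2L) = 3·341.5/(2·0.687) = 745.6332 Hz.
f_beat = |745.6332 − 744.3| = 1.33 Hz.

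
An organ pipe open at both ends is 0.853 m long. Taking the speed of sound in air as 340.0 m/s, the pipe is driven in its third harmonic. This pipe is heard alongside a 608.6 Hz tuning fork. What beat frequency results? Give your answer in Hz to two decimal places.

Open pipe: f_n = n·v/(2L) = 3·340.0/(2·0.853) = 597.8898 Hz.
f_beat = |597.8898 − 608.6| = 10.71 Hz.

10.71 Hz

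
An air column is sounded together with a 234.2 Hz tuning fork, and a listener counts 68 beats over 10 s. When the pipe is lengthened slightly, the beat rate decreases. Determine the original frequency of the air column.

Beat frequency = 68/10 = 6.8 Hz.
|f − 234.2| = 6.8, so the air column was at either 227.4 Hz or 241 Hz.
A longer pipe has a lower fundamental; the adjustment lowers the air column's frequency.
The beat rate fell, so the adjustment moved the air column toward 234.2 Hz — it must have started above the reference.

241 Hz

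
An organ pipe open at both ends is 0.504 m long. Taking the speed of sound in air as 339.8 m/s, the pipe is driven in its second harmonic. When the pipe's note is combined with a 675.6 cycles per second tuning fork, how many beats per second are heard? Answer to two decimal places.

Open pipe: f_n = n·v/(2L) = 2·339.8/(2·0.504) = 674.2063 Hz.
f_beat = |674.2063 − 675.6| = 1.39 Hz.

1.39 Hz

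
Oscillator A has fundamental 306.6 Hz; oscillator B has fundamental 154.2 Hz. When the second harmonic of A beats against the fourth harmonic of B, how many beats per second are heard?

Second harmonic of the first: 2·306.6 = 613.2 Hz.
Fourth harmonic of the second: 4·154.2 = 616.8 Hz.
f_beat = |613.2 − 616.8| = 3.6 Hz.

3.6 Hz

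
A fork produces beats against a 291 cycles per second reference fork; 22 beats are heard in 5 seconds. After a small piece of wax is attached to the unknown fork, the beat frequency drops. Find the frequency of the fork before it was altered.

295.4 Hz

Beat frequency = 22/5 = 4.4 Hz.
|f − 291| = 4.4, so the fork was at either 286.6 Hz or 295.4 Hz.
Loading a fork with wax lowers its frequency; the adjustment lowers the fork's frequency.
The beat rate fell, so the adjustment moved the fork toward 291 Hz — it must have started above the reference.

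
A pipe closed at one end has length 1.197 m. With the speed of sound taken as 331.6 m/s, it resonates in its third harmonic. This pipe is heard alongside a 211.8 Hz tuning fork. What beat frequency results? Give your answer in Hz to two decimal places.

Closed pipe (odd harmonics): f_n = n·v/(4L) = 3·331.6/(4·1.197) = 207.7694 Hz.
f_beat = |207.7694 − 211.8| = 4.03 Hz.

4.03 Hz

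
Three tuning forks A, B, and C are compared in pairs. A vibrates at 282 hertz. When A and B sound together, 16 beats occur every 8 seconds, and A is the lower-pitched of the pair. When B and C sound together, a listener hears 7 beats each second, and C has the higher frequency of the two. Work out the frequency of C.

291 Hz

A–B: Beat frequency = 16/8 = 2 Hz.
B is above A, so f_B = 282 + 2 = 284 Hz.
C is above B, so f_C = 284 + 7 = 291 Hz.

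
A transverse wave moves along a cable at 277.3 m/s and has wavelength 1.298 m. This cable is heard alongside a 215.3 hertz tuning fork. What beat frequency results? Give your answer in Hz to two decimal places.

Source frequency f = v/λ = 277.3/1.298 = 213.6364 Hz.
f_beat = |213.6364 − 215.3| = 1.66 Hz.

1.66 Hz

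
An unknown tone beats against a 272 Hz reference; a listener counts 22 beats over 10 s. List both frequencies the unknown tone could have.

269.8 Hz or 274.2 Hz

Beat frequency = 22/10 = 2.2 Hz.
|f − 272| = 2.2, so f = 272 ± 2.2.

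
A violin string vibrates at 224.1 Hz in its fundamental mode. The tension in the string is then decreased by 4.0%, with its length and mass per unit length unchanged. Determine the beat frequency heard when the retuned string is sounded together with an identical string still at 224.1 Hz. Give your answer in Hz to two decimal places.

4.53 Hz

For a string, f ∝ √T, so the new frequency is 224.1·√0.960 = 219.5723 Hz.
f_beat = |219.5723 − 224.1| = 4.53 Hz.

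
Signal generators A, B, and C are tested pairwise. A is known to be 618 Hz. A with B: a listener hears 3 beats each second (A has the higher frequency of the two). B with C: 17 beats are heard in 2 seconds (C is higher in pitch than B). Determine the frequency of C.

B is below A, so f_B = 618 − 3 = 615 Hz.
B–C: Beat frequency = 17/2 = 8.5 Hz.
C is above B, so f_C = 615 + 8.5 = 623.5 Hz.

623.5 Hz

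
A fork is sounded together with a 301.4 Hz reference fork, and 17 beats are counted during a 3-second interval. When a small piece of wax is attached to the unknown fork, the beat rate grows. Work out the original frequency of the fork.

Beat frequency = 17/3 = 5.6667 Hz.
|f − 301.4| = 5.6667, so the fork was at either 295.7333 Hz or 307.0667 Hz.
Loading a fork with wax lowers its frequency; the adjustment lowers the fork's frequency.
The beat rate rose, so the adjustment moved the fork further from 301.4 Hz — it was already below the reference.

295.7333 Hz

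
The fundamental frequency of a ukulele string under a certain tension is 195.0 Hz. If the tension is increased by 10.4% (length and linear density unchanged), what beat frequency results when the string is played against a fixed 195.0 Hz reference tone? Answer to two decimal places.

9.89 Hz

For a string, f ∝ √T, so the new frequency is 195.0·√1.104 = 204.8892 Hz.
f_beat = |204.8892 − 195.0| = 9.89 Hz.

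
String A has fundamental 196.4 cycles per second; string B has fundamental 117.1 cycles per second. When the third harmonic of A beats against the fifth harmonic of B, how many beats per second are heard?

3.7 Hz

Third harmonic of the first: 3·196.4 = 589.2 Hz.
Fifth harmonic of the second: 5·117.1 = 585.5 Hz.
f_beat = |589.2 − 585.5| = 3.7 Hz.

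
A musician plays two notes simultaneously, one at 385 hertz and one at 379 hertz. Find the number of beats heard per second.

6 Hz

The beat frequency equals the magnitude of the frequency difference.
|385 − 379| = 6 Hz.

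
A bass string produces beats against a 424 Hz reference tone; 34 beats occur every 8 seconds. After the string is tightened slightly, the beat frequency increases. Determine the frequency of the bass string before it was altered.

428.25 Hz

Beat frequency = 34/8 = 4.25 Hz.
|f − 424| = 4.25, so the bass string was at either 419.75 Hz or 428.25 Hz.
Increasing tension raises a string's frequency; the adjustment raises the bass string's frequency.
The beat rate rose, so the adjustment moved the bass string further from 424 Hz — it was already above the reference.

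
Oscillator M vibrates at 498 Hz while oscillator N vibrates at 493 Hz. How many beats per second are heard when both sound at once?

The beat frequency equals the magnitude of the frequency difference.
|498 − 493| = 5 Hz.

5 Hz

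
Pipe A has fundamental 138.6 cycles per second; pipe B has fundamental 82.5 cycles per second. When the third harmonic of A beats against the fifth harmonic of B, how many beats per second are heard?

Third harmonic of the first: 3·138.6 = 415.8 Hz.
Fifth harmonic of the second: 5·82.5 = 412.5 Hz.
f_beat = |415.8 − 412.5| = 3.3 Hz.

3.3 Hz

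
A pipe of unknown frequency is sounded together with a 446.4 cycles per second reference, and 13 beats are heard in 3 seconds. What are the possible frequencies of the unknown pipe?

Beat frequency = 13/3 = 4.3333 Hz.
|f − 446.4| = 4.3333, so f = 446.4 ± 4.3333.

442.0667 Hz or 450.7333 Hz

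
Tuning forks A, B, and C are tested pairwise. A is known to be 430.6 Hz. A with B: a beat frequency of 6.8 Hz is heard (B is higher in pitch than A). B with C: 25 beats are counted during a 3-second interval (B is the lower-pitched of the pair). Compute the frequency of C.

B is above A, so f_B = 430.6 + 6.8 = 437.4 Hz.
B–C: Beat frequency = 25/3 = 8.3333 Hz.
C is above B, so f_C = 437.4 + 8.3333 = 445.7333 Hz.

445.7333 Hz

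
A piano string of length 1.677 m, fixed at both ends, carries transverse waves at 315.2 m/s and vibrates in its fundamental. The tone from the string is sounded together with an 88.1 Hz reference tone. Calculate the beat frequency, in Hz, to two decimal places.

For a string fixed at both ends, f_n = n·v/(2L) = 1·315.2/(2·1.677) = 93.9773 Hz.
f_beat = |93.9773 − 88.1| = 5.88 Hz.

5.88 Hz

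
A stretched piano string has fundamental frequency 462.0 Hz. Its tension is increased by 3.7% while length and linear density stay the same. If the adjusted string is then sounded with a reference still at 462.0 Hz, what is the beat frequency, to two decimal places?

For a string, f ∝ √T, so the new frequency is 462.0·√1.037 = 470.4694 Hz.
f_beat = |470.4694 − 462.0| = 8.47 Hz.

8.47 Hz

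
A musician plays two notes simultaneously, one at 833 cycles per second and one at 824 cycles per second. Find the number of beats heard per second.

9 Hz

The beat frequency equals the magnitude of the frequency difference.
|833 − 824| = 9 Hz.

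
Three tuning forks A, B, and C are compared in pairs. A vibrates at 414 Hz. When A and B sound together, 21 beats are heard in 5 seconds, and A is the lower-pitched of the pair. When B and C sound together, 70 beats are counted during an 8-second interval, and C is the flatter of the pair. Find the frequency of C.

409.45 Hz

A–B: Beat frequency = 21/5 = 4.2 Hz.
B is above A, so f_B = 414 + 4.2 = 418.2 Hz.
B–C: Beat frequency = 70/8 = 8.75 Hz.
C is below B, so f_C = 418.2 − 8.75 = 409.45 Hz.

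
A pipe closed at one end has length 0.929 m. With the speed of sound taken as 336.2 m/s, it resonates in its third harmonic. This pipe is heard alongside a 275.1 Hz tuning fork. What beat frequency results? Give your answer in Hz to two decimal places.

Closed pipe (odd harmonics): f_n = n·v/(4L) = 3·336.2/(4·0.929) = 271.4209 Hz.
f_beat = |271.4209 − 275.1| = 3.68 Hz.

3.68 Hz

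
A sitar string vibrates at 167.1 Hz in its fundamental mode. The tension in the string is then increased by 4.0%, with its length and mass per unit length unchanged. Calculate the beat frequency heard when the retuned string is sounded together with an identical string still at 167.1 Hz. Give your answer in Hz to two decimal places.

For a string, f ∝ √T, so the new frequency is 167.1·√1.040 = 170.4092 Hz.
f_beat = |170.4092 − 167.1| = 3.31 Hz.

3.31 Hz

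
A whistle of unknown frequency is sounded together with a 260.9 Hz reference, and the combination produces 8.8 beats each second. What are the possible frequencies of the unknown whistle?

|f − 260.9| = 8.8, so f = 260.9 ± 8.8.

252.1 Hz or 269.7 Hz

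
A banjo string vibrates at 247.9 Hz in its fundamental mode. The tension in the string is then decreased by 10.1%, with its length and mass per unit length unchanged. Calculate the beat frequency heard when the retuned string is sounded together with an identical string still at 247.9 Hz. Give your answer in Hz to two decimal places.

12.85 Hz

For a string, f ∝ √T, so the new frequency is 247.9·√0.899 = 235.0479 Hz.
f_beat = |235.0479 − 247.9| = 12.85 Hz.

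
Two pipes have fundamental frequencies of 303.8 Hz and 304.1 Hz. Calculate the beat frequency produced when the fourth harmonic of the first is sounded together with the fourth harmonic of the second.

Fourth harmonic of the first: 4·303.8 = 1215.2 Hz.
Fourth harmonic of the second: 4·304.1 = 1216.4 Hz.
f_beat = |1215.2 − 1216.4| = 1.2 Hz.

1.2 Hz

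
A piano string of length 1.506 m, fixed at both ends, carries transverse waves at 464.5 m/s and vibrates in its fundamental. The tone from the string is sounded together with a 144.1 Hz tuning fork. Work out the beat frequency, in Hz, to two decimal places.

10.12 Hz

For a string fixed at both ends, f_n = n·v/(2L) = 1·464.5/(2·1.506) = 154.2165 Hz.
f_beat = |154.2165 − 144.1| = 10.12 Hz.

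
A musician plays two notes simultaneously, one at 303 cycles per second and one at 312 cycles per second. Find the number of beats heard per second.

9 Hz

Beats arise from superposition of two nearby frequencies; the beat rate is |f₁ − f₂|.
|303 − 312| = 9 Hz.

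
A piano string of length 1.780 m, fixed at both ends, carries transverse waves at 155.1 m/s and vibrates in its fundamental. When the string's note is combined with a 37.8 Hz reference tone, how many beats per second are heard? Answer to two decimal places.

5.77 Hz

For a string fixed at both ends, f_n = n·v/(2L) = 1·155.1/(2·1.780) = 43.5674 Hz.
f_beat = |43.5674 − 37.8| = 5.77 Hz.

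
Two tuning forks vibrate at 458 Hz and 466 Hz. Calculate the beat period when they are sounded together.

0.125 s

f_beat = |458 − 466| = 8 Hz.
Beat period T = 1 / f_beat = 1 / 8 s.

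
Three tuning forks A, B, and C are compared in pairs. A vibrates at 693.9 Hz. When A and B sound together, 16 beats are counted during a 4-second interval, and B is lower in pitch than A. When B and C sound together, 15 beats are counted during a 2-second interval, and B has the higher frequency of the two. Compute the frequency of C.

682.4 Hz

A–B: Beat frequency = 16/4 = 4 Hz.
B is below A, so f_B = 693.9 − 4 = 689.9 Hz.
B–C: Beat frequency = 15/2 = 7.5 Hz.
C is below B, so f_C = 689.9 − 7.5 = 682.4 Hz.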